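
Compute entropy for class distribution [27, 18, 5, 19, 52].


Probabilities: [27/121, 18/121, 5/121, 19/121, 52/121] ≈ [0.2231, 0.1488, 0.0413, 0.157, 0.4298]
H = -((27/121)·log₂(27/121) + (18/121)·log₂(18/121) + (5/121)·log₂(5/121) + (19/121)·log₂(19/121) + (52/121)·log₂(52/121))
  = 2.0248 bits

2.0248 bits


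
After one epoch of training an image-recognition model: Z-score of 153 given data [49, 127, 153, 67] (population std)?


μ = 99, σ = 42.4971
z = (153 - 99)/42.4971 = 1.2707

1.2707


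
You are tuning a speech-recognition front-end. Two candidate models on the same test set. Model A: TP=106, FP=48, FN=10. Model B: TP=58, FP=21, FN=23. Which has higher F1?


Model A: P=106/154=0.6883, R=106/116=0.9138, F1=2PR/(P+R)=2TP/(2TP+FP+FN)=212/270=0.7852
Model B: P=58/79=0.7342, R=58/81=0.716, F1=2PR/(P+R)=2TP/(2TP+FP+FN)=116/160=0.725
0.7852 > 0.725 → Model A

Model A


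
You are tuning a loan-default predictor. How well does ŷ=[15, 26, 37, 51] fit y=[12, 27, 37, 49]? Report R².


ȳ = 31.25
SS_res = Σ(y-ŷ)² = 14
SS_tot = Σ(y-ȳ)² = 736.75
R² = 1 - SS_res/SS_tot = 1 - 0.019 = 0.981

0.981


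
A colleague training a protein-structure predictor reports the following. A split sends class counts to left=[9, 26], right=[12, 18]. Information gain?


Parent = [21, 44], H_parent = 0.9077
H_left = 0.8224 (n=35), H_right = 0.971 (n=30)
H_children = (35/65)·0.8224 + (30/65)·0.971 = 0.891
IG = 0.9077 - 0.891 = 0.0167

0.0167


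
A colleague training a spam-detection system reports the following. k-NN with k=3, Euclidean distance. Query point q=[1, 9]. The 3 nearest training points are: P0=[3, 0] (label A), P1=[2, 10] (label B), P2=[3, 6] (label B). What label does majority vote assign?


d(q,P0) = 9.2195  (label A)
d(q,P1) = 1.4142  (label B)
d(q,P2) = 3.6056  (label B)
Votes: A=1, B=2
Majority → B

B


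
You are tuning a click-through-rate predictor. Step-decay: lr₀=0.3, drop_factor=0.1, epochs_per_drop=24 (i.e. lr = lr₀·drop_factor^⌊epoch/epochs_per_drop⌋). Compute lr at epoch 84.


n_drops = ⌊84/24⌋ = 3
lr = 0.3·0.1^3 = 0.3·0.001 = 0.0003

0.0003


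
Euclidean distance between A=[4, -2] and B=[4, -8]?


d = √((4-4)² + (-2+ 8)²)
  = √(0 + 36)
  = √36 = 6.0

6.0


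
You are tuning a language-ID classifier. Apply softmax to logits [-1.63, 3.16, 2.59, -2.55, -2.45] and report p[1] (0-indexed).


Exponentials: e^-1.63=0.1959, e^3.16=23.5706, e^2.59=13.3298, e^-2.55=0.0781, e^-2.45=0.0863
Sum = 37.2607
Softmax = [0.0053, 0.6326, 0.3577, 0.0021, 0.0023]
p[1] = 23.5706/37.2607 = 0.6326

0.6326


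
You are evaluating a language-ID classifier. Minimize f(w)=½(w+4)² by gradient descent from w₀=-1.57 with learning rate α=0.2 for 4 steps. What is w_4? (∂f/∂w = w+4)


step 1: grad = -1.57+4 = 2.43; w = -1.57 - 0.2·(2.43) = -2.056
step 2: grad = -2.056+4 = 1.944; w = -2.056 - 0.2·(1.944) = -2.4448
step 3: grad = -2.4448+4 = 1.5552; w = -2.4448 - 0.2·(1.5552) = -2.75584
step 4: grad = -2.75584+4 = 1.24416; w = -2.75584 - 0.2·(1.24416) = -3.004672

-3.004672


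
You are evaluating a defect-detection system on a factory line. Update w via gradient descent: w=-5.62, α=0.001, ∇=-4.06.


w_new = w - α·∇
= -5.62 - 0.001·-4.06
= -5.62 + 0.00406
= -5.61594

-5.61594


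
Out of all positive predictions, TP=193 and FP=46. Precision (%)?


Precision = TP/(TP+FP)
= 193/(193+46)
= 193/239 = 80.75%

80.75%


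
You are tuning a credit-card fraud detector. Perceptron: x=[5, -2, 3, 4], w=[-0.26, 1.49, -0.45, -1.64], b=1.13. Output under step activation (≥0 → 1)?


z = (5)·(-0.26) + (-2)·(1.49) + (3)·(-0.45) + (4)·(-1.64) + 1.13
  = -11.06
step(z) = 0 (z<0)

0


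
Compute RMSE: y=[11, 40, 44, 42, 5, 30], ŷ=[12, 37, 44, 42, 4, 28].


MSE = 15/6 = 2.5
RMSE = √(15/6) = 1.5811

1.5811


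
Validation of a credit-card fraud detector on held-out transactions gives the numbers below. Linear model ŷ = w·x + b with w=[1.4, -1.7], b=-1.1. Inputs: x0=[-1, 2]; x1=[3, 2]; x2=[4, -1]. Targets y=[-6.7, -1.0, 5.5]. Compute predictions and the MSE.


ŷ0 = (1.4)·(-1) + (-1.7)·(2) - 1.1 = -5.9
ŷ1 = (1.4)·(3) + (-1.7)·(2) - 1.1 = -0.3
ŷ2 = (1.4)·(4) + (-1.7)·(-1) - 1.1 = 6.2
errors² = [0.64, 0.49, 0.49]
MSE = 1.6200/3 = 0.54

0.54


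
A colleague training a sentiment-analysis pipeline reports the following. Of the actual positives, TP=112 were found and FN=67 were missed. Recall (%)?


Recall = TP/(TP+FN)
= 112/(112+67)
= 112/179 = 62.57%

62.57%


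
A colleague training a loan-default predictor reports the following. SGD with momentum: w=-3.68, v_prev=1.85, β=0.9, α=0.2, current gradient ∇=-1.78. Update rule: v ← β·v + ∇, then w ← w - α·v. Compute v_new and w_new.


v_new = 0.9·1.85 - 1.78 = 1.665 - 1.78 = -0.115
w_new = -3.68 - 0.2·-0.115 = -3.68 + 0.023 = -3.657

v_new=-0.115, w_new=-3.657


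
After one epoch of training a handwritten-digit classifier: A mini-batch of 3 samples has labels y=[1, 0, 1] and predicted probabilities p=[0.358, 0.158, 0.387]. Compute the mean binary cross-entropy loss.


L[0] = -ln(0.358) = 1.0272
L[1] = -ln(1-0.158) = -ln(0.842) = 0.172
L[2] = -ln(0.387) = 0.9493
mean = (1.0272 + 0.172 + 0.9493)/3 = 0.7162

0.7162


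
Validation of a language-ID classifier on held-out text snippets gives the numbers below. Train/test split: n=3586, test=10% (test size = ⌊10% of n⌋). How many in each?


Test = ⌊3586·10/100⌋ = 358
Train = 3586 - 358 = 3228

Train: 3228, Test: 358


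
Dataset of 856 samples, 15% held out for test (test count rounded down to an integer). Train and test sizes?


Test = ⌊856·15/100⌋ = 128
Train = 856 - 128 = 728

Train: 728, Test: 128


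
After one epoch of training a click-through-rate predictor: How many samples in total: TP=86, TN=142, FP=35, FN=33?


Total = TP + TN + FP + FN
= 86 + 142 + 35 + 33
= 296
(Predicted positive: 121, predicted negative: 175)

296


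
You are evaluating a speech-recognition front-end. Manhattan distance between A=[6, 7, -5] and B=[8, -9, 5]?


d = |6-8| + |7+ 9| + |-5-5|
  = 2 + 16 + 10
  = 28

28


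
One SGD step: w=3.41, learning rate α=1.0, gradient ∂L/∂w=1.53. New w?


w_new = w - α·∇
= 3.41 - 1.0·1.53
= 3.41 - 1.53
= 1.88

1.88


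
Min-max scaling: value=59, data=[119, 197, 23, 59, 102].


min=23, max=197
(59-23)/(197-23) = 36/174 = 0.2069

0.2069


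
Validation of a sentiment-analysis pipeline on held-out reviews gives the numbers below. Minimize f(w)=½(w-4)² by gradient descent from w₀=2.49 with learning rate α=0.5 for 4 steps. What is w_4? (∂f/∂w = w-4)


step 1: grad = 2.49-4 = -1.51; w = 2.49 - 0.5·(-1.51) = 3.245
step 2: grad = 3.245-4 = -0.755; w = 3.245 - 0.5·(-0.755) = 3.6225
step 3: grad = 3.6225-4 = -0.3775; w = 3.6225 - 0.5·(-0.3775) = 3.81125
step 4: grad = 3.81125-4 = -0.18875; w = 3.81125 - 0.5·(-0.18875) = 3.905625

3.905625


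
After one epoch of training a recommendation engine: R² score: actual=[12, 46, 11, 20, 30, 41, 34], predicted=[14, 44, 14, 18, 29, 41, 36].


ȳ = 27.7143
SS_res = Σ(y-ŷ)² = 26
SS_tot = Σ(y-ȳ)² = 1141.43
R² = 1 - SS_res/SS_tot = 1 - 0.0228 = 0.9772

0.9772


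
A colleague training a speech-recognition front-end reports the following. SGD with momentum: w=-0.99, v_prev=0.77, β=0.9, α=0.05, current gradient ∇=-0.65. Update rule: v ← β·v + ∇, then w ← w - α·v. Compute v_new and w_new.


v_new = 0.9·0.77 - 0.65 = 0.693 - 0.65 = 0.043
w_new = -0.99 - 0.05·0.043 = -0.99 - 0.00215 = -0.99215

v_new=0.043, w_new=-0.99215


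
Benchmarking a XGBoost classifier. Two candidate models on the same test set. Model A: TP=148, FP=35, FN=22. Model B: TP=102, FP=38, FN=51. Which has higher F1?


Model A: P=148/183=0.8087, R=148/170=0.8706, F1=2PR/(P+R)=2TP/(2TP+FP+FN)=296/353=0.8385
Model B: P=102/140=0.7286, R=102/153=0.6667, F1=2PR/(P+R)=2TP/(2TP+FP+FN)=204/293=0.6962
0.8385 > 0.6962 → Model A

Model A


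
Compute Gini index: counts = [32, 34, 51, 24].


Probabilities: [32/141, 34/141, 51/141, 24/141] ≈ [0.227, 0.2411, 0.3617, 0.1702]
Σpᵢ² = (1024 + 1156 + 2601 + 576)/141² = 5357/19881
Gini = 1 - Σpᵢ² = 1 - 5357/19881 = 0.7305

0.7305


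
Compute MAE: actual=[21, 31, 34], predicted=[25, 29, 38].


Absolute errors: |21-25|=4, |31-29|=2, |34-38|=4
Sum = 10
MAE = 10/3 = 10/3

10/3


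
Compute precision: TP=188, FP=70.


Precision = TP/(TP+FP)
= 188/(188+70)
= 188/258 = 72.87%

72.87%


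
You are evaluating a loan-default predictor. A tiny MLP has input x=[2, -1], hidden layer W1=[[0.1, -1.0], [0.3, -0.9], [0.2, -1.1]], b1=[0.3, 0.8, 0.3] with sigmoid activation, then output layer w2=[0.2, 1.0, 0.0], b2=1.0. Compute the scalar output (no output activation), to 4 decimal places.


z1[0] = (0.1)·(2) + (-1.0)·(-1) + 0.3 = 1.5
z1[1] = (0.3)·(2) + (-0.9)·(-1) + 0.8 = 2.3
z1[2] = (0.2)·(2) + (-1.1)·(-1) + 0.3 = 1.8
h = sigmoid(z1) = [0.8176, 0.9089, 0.8581]
output = (0.2)·(0.8176) + (1.0)·(0.9089) + (0.0)·(0.8581) + 1.0 = 2.0724

2.0724


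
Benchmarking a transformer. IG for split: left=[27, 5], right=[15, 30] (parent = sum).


Parent = [42, 35], H_parent = 0.994
H_left = 0.6253 (n=32), H_right = 0.9183 (n=45)
H_children = (32/77)·0.6253 + (45/77)·0.9183 = 0.7965
IG = 0.994 - 0.7965 = 0.1975

0.1975


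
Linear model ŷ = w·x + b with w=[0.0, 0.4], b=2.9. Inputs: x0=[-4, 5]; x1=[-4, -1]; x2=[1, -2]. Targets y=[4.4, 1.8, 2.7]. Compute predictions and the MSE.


ŷ0 = (0.0)·(-4) + (0.4)·(5) + 2.9 = 4.9
ŷ1 = (0.0)·(-4) + (0.4)·(-1) + 2.9 = 2.5
ŷ2 = (0.0)·(1) + (0.4)·(-2) + 2.9 = 2.1
errors² = [0.25, 0.49, 0.36]
MSE = 1.1000/3 = 0.3667

0.3667


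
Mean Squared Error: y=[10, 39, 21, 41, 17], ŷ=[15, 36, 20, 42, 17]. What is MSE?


Squared errors: (10-15)²=25, (39-36)²=9, (21-20)²=1, (41-42)²=1, (17-17)²=0
Sum = 36
MSE = 36/5 = 36/5

36/5


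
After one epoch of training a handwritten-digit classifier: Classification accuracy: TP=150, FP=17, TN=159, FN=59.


Accuracy = (TP+TN)/(TP+TN+FP+FN)
= (150+159)/(385)
= 309/385 = 80.26%

80.26%


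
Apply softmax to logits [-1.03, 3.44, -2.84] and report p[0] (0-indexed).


Exponentials: e^-1.03=0.357, e^3.44=31.187, e^-2.84=0.0584
Sum = 31.6024
Softmax = [0.0113, 0.9869, 0.0018]
p[0] = 0.357/31.6024 = 0.0113

0.0113


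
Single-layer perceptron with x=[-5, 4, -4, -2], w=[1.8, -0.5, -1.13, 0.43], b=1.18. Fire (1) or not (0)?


z = (-5)·(1.8) + (4)·(-0.5) + (-4)·(-1.13) + (-2)·(0.43) + 1.18
  = -6.16
step(z) = 0 (z<0)

0


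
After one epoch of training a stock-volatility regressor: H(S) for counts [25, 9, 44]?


Probabilities: [25/78, 9/78, 44/78] ≈ [0.3205, 0.1154, 0.5641]
H = -((25/78)·log₂(25/78) + (9/78)·log₂(9/78) + (44/78)·log₂(44/78))
  = 1.3515 bits

1.3515 bits


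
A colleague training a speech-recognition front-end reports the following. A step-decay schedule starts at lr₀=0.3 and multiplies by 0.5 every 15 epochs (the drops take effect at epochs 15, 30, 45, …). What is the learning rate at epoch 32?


n_drops = ⌊32/15⌋ = 2
lr = 0.3·0.5^2 = 0.3·0.25 = 0.075

0.075


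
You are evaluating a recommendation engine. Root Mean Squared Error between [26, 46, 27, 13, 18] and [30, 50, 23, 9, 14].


MSE = 80/5 = 16
RMSE = √(80/5) = 4.0

4.0


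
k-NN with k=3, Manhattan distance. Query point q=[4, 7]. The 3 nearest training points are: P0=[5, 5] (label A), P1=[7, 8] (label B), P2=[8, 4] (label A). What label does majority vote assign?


d(q,P0) = 3  (label A)
d(q,P1) = 4  (label B)
d(q,P2) = 7  (label A)
Votes: A=2, B=1
Majority → A

A


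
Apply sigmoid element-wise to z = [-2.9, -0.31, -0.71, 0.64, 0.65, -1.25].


σ(-2.9) = 1/(1+e^2.9) = 0.0522
σ(-0.31) = 1/(1+e^0.31) = 0.4231
σ(-0.71) = 1/(1+e^0.71) = 0.3296
σ(0.64) = 1/(1+e^-0.64) = 0.6548
σ(0.65) = 1/(1+e^-0.65) = 0.657
σ(-1.25) = 1/(1+e^1.25) = 0.2227
result = [0.0522, 0.4231, 0.3296, 0.6548, 0.657, 0.2227]

[0.0522, 0.4231, 0.3296, 0.6548, 0.657, 0.2227]


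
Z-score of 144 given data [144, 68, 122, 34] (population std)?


μ = 92, σ = 43.4281
z = (144 - 92)/43.4281 = 1.1974

1.1974


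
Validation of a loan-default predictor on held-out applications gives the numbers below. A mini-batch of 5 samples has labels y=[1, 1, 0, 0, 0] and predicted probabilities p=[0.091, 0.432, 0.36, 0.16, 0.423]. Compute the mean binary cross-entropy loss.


L[0] = -ln(0.091) = 2.3969
L[1] = -ln(0.432) = 0.8393
L[2] = -ln(1-0.36) = -ln(0.64) = 0.4463
L[3] = -ln(1-0.16) = -ln(0.84) = 0.1744
L[4] = -ln(1-0.423) = -ln(0.577) = 0.5499
mean = (2.3969 + 0.8393 + 0.4463 + 0.1744 + 0.5499)/5 = 0.8814

0.8814


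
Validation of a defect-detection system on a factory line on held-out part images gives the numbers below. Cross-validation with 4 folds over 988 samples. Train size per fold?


Fold size = 988/4 = 247
Training per fold = 988 - 247 = 741

741


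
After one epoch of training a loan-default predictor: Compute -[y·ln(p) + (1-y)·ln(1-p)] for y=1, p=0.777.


BCE = -[y·ln(p) + (1-y)·ln(1-p)]
= -1·ln(0.777) - 0
= -ln(0.777) = 0.2523

0.2523


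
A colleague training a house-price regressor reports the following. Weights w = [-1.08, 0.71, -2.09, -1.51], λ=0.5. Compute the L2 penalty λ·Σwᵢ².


‖w‖₂² = (-1.08)² + (0.71)² + (-2.09)² + (-1.51)²
     = 1.1664 + 0.5041 + 4.3681 + 2.2801
     = 8.3187
λ·‖w‖₂² = 0.5·8.3187 = 4.15935

4.15935


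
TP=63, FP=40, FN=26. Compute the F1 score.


Precision = 63/103 = 0.6117
Recall = 63/89 = 0.7079
F1 = 2·P·R/(P+R) = 2·TP/(2·TP+FP+FN) = 126/(126+40+26) = 126/192 = 0.6562

0.6562


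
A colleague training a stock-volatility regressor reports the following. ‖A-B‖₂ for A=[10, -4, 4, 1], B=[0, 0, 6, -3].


d = √((10-0)² + (-4-0)² + (4-6)² + (1+ 3)²)
  = √(100 + 16 + 4 + 16)
  = √136 = 11.6619

11.6619


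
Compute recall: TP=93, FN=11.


Recall = TP/(TP+FN)
= 93/(93+11)
= 93/104 = 89.42%

89.42%


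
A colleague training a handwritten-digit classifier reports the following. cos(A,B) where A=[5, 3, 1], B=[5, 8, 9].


A·B = 5·5 + 3·8 + 1·9 = 58
‖A‖ = √35 = 5.9161, ‖B‖ = √170 = 13.0384
cos = 58/(√35·√170) = 58/√5950 = 0.7519

0.7519


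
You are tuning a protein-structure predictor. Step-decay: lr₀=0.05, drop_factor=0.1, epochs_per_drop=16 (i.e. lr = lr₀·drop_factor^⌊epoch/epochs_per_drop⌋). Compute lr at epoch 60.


n_drops = ⌊60/16⌋ = 3
lr = 0.05·0.1^3 = 0.05·0.001 = 0.00005

0.00005


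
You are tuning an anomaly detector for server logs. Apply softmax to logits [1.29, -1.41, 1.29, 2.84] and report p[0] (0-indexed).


Exponentials: e^1.29=3.6328, e^-1.41=0.2441, e^1.29=3.6328, e^2.84=17.1158
Sum = 24.6255
Softmax = [0.1475, 0.0099, 0.1475, 0.695]
p[0] = 3.6328/24.6255 = 0.1475

0.1475


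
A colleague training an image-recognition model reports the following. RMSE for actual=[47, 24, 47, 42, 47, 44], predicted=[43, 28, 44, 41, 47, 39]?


MSE = 67/6 = 11.1667
RMSE = √(67/6) = 3.3417

3.3417


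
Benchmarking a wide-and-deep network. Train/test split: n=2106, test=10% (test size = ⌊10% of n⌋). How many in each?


Test = ⌊2106·10/100⌋ = 210
Train = 2106 - 210 = 1896

Train: 1896, Test: 210


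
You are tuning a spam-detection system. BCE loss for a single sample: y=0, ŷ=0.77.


BCE = -[y·ln(p) + (1-y)·ln(1-p)]
= -0 - 1·ln(1-0.77)
= -ln(0.23) = 1.4697

1.4697


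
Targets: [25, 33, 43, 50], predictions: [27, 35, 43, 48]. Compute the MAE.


Absolute errors: |25-27|=2, |33-35|=2, |43-43|=0, |50-48|=2
Sum = 6
MAE = 6/4 = 3/2

3/2


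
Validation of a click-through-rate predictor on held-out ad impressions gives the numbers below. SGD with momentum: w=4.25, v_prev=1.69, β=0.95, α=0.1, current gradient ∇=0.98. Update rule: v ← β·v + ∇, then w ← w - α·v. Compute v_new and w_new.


v_new = 0.95·1.69 + 0.98 = 1.6055 + 0.98 = 2.5855
w_new = 4.25 - 0.1·2.5855 = 4.25 - 0.25855 = 3.99145

v_new=2.5855, w_new=3.99145


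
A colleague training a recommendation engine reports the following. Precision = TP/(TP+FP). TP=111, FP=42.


Precision = TP/(TP+FP)
= 111/(111+42)
= 111/153 = 72.55%

72.55%


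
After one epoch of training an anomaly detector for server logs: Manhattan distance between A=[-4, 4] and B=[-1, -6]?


d = |-4+ 1| + |4+ 6|
  = 3 + 10
  = 13

13


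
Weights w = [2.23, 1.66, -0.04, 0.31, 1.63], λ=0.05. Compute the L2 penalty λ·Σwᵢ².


‖w‖₂² = (2.23)² + (1.66)² + (-0.04)² + (0.31)² + (1.63)²
     = 4.9729 + 2.7556 + 0.0016 + 0.0961 + 2.6569
     = 10.4831
λ·‖w‖₂² = 0.05·10.4831 = 0.524155

0.524155


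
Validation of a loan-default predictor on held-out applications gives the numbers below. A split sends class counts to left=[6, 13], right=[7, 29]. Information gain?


Parent = [13, 42], H_parent = 0.7889
H_left = 0.8997 (n=19), H_right = 0.7107 (n=36)
H_children = (19/55)·0.8997 + (36/55)·0.7107 = 0.776
IG = 0.7889 - 0.776 = 0.0129

0.0129


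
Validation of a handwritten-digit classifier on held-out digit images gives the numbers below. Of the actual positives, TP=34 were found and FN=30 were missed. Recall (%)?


Recall = TP/(TP+FN)
= 34/(34+30)
= 34/64 = 53.12%

53.12%


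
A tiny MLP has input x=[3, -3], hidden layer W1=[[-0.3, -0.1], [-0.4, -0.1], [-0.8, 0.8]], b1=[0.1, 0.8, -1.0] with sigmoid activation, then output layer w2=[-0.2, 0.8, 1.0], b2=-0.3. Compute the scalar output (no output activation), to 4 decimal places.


z1[0] = (-0.3)·(3) + (-0.1)·(-3) + 0.1 = -0.5
z1[1] = (-0.4)·(3) + (-0.1)·(-3) + 0.8 = -0.1
z1[2] = (-0.8)·(3) + (0.8)·(-3) - 1.0 = -5.8
h = sigmoid(z1) = [0.3775, 0.475, 0.003]
output = (-0.2)·(0.3775) + (0.8)·(0.475) + (1.0)·(0.003) - 0.3 = 0.0075

0.0075


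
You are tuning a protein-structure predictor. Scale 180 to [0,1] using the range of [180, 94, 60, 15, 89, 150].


min=15, max=180
(180-15)/(180-15) = 165/165 = 1.0

1.0


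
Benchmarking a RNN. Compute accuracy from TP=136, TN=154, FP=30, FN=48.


Accuracy = (TP+TN)/(TP+TN+FP+FN)
= (136+154)/(368)
= 290/368 = 78.8%

78.8%


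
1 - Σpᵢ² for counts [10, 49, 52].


Probabilities: [10/111, 49/111, 52/111] ≈ [0.0901, 0.4414, 0.4685]
Σpᵢ² = (100 + 2401 + 2704)/111² = 5205/12321
Gini = 1 - Σpᵢ² = 1 - 5205/12321 = 0.5776

0.5776


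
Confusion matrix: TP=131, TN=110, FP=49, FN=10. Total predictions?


Total = TP + TN + FP + FN
= 131 + 110 + 49 + 10
= 300
(Predicted positive: 180, predicted negative: 120)

300


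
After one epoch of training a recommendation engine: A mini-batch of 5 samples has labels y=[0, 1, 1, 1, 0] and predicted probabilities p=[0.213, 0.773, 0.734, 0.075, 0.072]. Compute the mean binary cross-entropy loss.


L[0] = -ln(1-0.213) = -ln(0.787) = 0.2395
L[1] = -ln(0.773) = 0.2575
L[2] = -ln(0.734) = 0.3092
L[3] = -ln(0.075) = 2.5903
L[4] = -ln(1-0.072) = -ln(0.928) = 0.0747
mean = (0.2395 + 0.2575 + 0.3092 + 2.5903 + 0.0747)/5 = 0.6942

0.6942


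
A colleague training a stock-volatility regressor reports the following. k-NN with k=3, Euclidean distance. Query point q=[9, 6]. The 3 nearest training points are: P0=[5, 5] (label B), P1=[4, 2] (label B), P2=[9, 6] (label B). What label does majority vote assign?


d(q,P0) = 4.1231  (label B)
d(q,P1) = 6.4031  (label B)
d(q,P2) = 0.0  (label B)
Votes: A=0, B=3
Majority → B

B


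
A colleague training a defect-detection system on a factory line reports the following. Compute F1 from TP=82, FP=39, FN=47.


Precision = 82/121 = 0.6777
Recall = 82/129 = 0.6357
F1 = 2·P·R/(P+R) = 2·TP/(2·TP+FP+FN) = 164/(164+39+47) = 164/250 = 0.656

0.656


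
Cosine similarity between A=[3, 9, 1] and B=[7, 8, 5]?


A·B = 3·7 + 9·8 + 1·5 = 98
‖A‖ = √91 = 9.5394, ‖B‖ = √138 = 11.7473
cos = 98/(√91·√138) = 98/√12558 = 0.8745

0.8745


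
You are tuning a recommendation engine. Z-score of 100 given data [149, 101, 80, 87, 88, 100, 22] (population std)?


μ = 89.5714, σ = 34.7187
z = (100 - 89.5714)/34.7187 = 0.3004

0.3004


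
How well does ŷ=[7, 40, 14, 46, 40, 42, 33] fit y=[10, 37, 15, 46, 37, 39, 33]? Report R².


ȳ = 31
SS_res = Σ(y-ŷ)² = 37
SS_tot = Σ(y-ȳ)² = 1062
R² = 1 - SS_res/SS_tot = 1 - 0.0348 = 0.9652

0.9652


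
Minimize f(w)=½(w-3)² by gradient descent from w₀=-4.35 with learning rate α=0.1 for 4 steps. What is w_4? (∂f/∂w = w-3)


step 1: grad = -4.35-3 = -7.35; w = -4.35 - 0.1·(-7.35) = -3.615
step 2: grad = -3.615-3 = -6.615; w = -3.615 - 0.1·(-6.615) = -2.9535
step 3: grad = -2.9535-3 = -5.9535; w = -2.9535 - 0.1·(-5.9535) = -2.35815
step 4: grad = -2.35815-3 = -5.35815; w = -2.35815 - 0.1·(-5.35815) = -1.822335

-1.822335


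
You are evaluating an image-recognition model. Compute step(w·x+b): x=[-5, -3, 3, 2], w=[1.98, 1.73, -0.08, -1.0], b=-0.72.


z = (-5)·(1.98) + (-3)·(1.73) + (3)·(-0.08) + (2)·(-1.0) - 0.72
  = -18.05
step(z) = 0 (z<0)

0


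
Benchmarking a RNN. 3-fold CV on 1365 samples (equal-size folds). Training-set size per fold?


Fold size = 1365/3 = 455
Training per fold = 1365 - 455 = 910

910


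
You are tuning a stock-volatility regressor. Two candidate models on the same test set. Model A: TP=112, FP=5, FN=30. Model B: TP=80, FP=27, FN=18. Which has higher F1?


Model A: P=112/117=0.9573, R=112/142=0.7887, F1=2PR/(P+R)=2TP/(2TP+FP+FN)=224/259=0.8649
Model B: P=80/107=0.7477, R=80/98=0.8163, F1=2PR/(P+R)=2TP/(2TP+FP+FN)=160/205=0.7805
0.8649 > 0.7805 → Model A

Model A


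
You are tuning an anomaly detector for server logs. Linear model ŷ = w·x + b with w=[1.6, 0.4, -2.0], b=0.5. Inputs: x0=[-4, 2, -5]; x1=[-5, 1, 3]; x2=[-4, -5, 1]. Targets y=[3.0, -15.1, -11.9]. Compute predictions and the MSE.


ŷ0 = (1.6)·(-4) + (0.4)·(2) + (-2.0)·(-5) + 0.5 = 4.9
ŷ1 = (1.6)·(-5) + (0.4)·(1) + (-2.0)·(3) + 0.5 = -13.1
ŷ2 = (1.6)·(-4) + (0.4)·(-5) + (-2.0)·(1) + 0.5 = -9.9
errors² = [3.61, 4.0, 4.0]
MSE = 11.6100/3 = 3.87

3.87


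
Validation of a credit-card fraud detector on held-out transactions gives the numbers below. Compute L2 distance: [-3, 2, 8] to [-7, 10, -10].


d = √((-3+ 7)² + (2-10)² + (8+ 10)²)
  = √(16 + 64 + 324)
  = √404 = 20.0998

20.0998


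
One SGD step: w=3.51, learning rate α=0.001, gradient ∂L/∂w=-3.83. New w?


w_new = w - α·∇
= 3.51 - 0.001·-3.83
= 3.51 + 0.00383
= 3.51383

3.51383


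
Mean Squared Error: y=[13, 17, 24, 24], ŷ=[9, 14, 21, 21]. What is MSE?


Squared errors: (13-9)²=16, (17-14)²=9, (24-21)²=9, (24-21)²=9
Sum = 43
MSE = 43/4 = 43/4

43/4


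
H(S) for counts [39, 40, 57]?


Probabilities: [39/136, 40/136, 57/136] ≈ [0.2868, 0.2941, 0.4191]
H = -((39/136)·log₂(39/136) + (40/136)·log₂(40/136) + (57/136)·log₂(57/136))
  = 1.5619 bits

1.5619 bits


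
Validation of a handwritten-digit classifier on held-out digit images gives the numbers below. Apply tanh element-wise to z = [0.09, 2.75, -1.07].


tanh(0.09) = 0.0898
tanh(2.75) = 0.9919
tanh(-1.07) = -0.7895
result = [0.0898, 0.9919, -0.7895]

[0.0898, 0.9919, -0.7895]


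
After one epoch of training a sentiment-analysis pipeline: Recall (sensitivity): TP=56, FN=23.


Recall = TP/(TP+FN)
= 56/(56+23)
= 56/79 = 70.89%

70.89%


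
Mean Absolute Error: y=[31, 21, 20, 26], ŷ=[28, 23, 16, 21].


Absolute errors: |31-28|=3, |21-23|=2, |20-16|=4, |26-21|=5
Sum = 14
MAE = 14/4 = 7/2

7/2


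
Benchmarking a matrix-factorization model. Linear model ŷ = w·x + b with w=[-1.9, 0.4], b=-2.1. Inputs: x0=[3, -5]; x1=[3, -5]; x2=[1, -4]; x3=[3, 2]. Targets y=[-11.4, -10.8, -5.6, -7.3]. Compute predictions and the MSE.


ŷ0 = (-1.9)·(3) + (0.4)·(-5) - 2.1 = -9.8
ŷ1 = (-1.9)·(3) + (0.4)·(-5) - 2.1 = -9.8
ŷ2 = (-1.9)·(1) + (0.4)·(-4) - 2.1 = -5.6
ŷ3 = (-1.9)·(3) + (0.4)·(2) - 2.1 = -7.0
errors² = [2.56, 1.0, 0.0, 0.09]
MSE = 3.6500/4 = 0.9125

0.9125


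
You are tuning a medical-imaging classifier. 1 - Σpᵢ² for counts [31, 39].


Probabilities: [31/70, 39/70] ≈ [0.4429, 0.5571]
Σpᵢ² = (961 + 1521)/70² = 2482/4900
Gini = 1 - Σpᵢ² = 1 - 2482/4900 = 0.4935

0.4935


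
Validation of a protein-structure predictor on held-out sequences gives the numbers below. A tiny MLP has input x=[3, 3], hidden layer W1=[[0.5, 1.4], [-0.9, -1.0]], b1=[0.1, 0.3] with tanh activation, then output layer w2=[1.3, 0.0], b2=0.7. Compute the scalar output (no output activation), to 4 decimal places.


z1[0] = (0.5)·(3) + (1.4)·(3) + 0.1 = 5.8
z1[1] = (-0.9)·(3) + (-1.0)·(3) + 0.3 = -5.4
h = tanh(z1) = [1.0, -1.0]
output = (1.3)·(1.0) + (0.0)·(-1.0) + 0.7 = 2.0

2.0


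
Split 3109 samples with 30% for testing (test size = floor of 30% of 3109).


Test = ⌊3109·30/100⌋ = 932
Train = 3109 - 932 = 2177

Train: 2177, Test: 932


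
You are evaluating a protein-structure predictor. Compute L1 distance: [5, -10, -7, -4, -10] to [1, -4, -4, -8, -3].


d = |5-1| + |-10+ 4| + |-7+ 4| + |-4+ 8| + |-10+ 3|
  = 4 + 6 + 3 + 4 + 7
  = 24

24


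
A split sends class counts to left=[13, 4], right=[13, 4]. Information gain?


Parent = [26, 8], H_parent = 0.7871
H_left = 0.7871 (n=17), H_right = 0.7871 (n=17)
H_children = (17/34)·0.7871 + (17/34)·0.7871 = 0.7871
IG = 0.7871 - 0.7871 = 0.0

0.0


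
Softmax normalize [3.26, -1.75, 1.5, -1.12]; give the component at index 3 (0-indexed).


Exponentials: e^3.26=26.0495, e^-1.75=0.1738, e^1.5=4.4817, e^-1.12=0.3263
Sum = 31.0313
Softmax = [0.8395, 0.0056, 0.1444, 0.0105]
p[3] = 0.3263/31.0313 = 0.0105

0.0105


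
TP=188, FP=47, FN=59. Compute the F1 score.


Precision = 188/235 = 0.8
Recall = 188/247 = 0.7611
F1 = 2·P·R/(P+R) = 2·TP/(2·TP+FP+FN) = 376/(376+47+59) = 376/482 = 0.7801

0.7801


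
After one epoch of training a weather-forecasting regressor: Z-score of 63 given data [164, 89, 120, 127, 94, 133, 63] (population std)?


μ = 112.8571, σ = 30.8981
z = (63 - 112.8571)/30.8981 = -1.6136

-1.6136


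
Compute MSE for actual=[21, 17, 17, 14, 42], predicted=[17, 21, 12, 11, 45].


Squared errors: (21-17)²=16, (17-21)²=16, (17-12)²=25, (14-11)²=9, (42-45)²=9
Sum = 75
MSE = 75/5 = 15

15


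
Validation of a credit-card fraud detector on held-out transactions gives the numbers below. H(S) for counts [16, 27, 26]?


Probabilities: [16/69, 27/69, 26/69] ≈ [0.2319, 0.3913, 0.3768]
H = -((16/69)·log₂(16/69) + (27/69)·log₂(27/69) + (26/69)·log₂(26/69))
  = 1.5492 bits

1.5492 bits


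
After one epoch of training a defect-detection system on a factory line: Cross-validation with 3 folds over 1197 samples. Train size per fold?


Fold size = 1197/3 = 399
Training per fold = 1197 - 399 = 798

798


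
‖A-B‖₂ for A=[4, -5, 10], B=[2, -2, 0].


d = √((4-2)² + (-5+ 2)² + (10-0)²)
  = √(4 + 9 + 100)
  = √113 = 10.6301

10.6301


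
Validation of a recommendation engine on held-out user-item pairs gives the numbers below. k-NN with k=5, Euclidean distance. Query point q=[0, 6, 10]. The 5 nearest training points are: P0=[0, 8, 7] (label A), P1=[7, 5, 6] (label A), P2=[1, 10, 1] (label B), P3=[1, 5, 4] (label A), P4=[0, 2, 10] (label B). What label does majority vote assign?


d(q,P0) = 3.6056  (label A)
d(q,P1) = 8.124  (label A)
d(q,P2) = 9.8995  (label B)
d(q,P3) = 6.1644  (label A)
d(q,P4) = 4.0  (label B)
Votes: A=3, B=2
Majority → A

A


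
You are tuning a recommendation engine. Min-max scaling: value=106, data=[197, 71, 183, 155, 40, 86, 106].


min=40, max=197
(106-40)/(197-40) = 66/157 = 0.4204

0.4204


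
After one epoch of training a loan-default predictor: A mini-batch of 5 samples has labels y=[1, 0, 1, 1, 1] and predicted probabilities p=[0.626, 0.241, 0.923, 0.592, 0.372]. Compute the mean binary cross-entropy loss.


L[0] = -ln(0.626) = 0.4684
L[1] = -ln(1-0.241) = -ln(0.759) = 0.2758
L[2] = -ln(0.923) = 0.0801
L[3] = -ln(0.592) = 0.5242
L[4] = -ln(0.372) = 0.9889
mean = (0.4684 + 0.2758 + 0.0801 + 0.5242 + 0.9889)/5 = 0.4675

0.4675


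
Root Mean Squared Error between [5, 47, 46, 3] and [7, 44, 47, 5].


MSE = 18/4 = 4.5
RMSE = √(18/4) = 2.1213

2.1213


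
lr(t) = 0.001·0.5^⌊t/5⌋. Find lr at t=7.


n_drops = ⌊7/5⌋ = 1
lr = 0.001·0.5^1 = 0.001·0.5 = 0.0005

0.0005


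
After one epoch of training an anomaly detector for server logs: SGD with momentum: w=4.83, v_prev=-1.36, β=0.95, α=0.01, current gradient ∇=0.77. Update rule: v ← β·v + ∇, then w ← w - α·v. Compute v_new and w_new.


v_new = 0.95·-1.36 + 0.77 = -1.292 + 0.77 = -0.522
w_new = 4.83 - 0.01·-0.522 = 4.83 + 0.00522 = 4.83522

v_new=-0.522, w_new=4.83522


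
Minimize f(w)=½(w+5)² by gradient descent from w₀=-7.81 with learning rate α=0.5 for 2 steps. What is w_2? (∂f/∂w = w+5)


step 1: grad = -7.81+5 = -2.81; w = -7.81 - 0.5·(-2.81) = -6.405
step 2: grad = -6.405+5 = -1.405; w = -6.405 - 0.5·(-1.405) = -5.7025

-5.7025


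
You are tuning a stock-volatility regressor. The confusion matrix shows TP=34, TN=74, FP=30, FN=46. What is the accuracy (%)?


Accuracy = (TP+TN)/(TP+TN+FP+FN)
= (34+74)/(184)
= 108/184 = 58.7%

58.7%


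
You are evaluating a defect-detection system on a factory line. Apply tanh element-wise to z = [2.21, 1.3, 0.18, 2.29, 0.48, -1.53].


tanh(2.21) = 0.9762
tanh(1.3) = 0.8617
tanh(0.18) = 0.1781
tanh(2.29) = 0.9797
tanh(0.48) = 0.4462
tanh(-1.53) = -0.9104
result = [0.9762, 0.8617, 0.1781, 0.9797, 0.4462, -0.9104]

[0.9762, 0.8617, 0.1781, 0.9797, 0.4462, -0.9104]


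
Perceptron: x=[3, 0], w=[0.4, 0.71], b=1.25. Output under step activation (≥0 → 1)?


z = (3)·(0.4) + (0)·(0.71) + 1.25
  = 2.45
step(z) = 1 (z≥0)

1


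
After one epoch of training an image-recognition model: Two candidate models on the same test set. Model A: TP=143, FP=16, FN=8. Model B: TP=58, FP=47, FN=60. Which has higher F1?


Model A: P=143/159=0.8994, R=143/151=0.947, F1=2PR/(P+R)=2TP/(2TP+FP+FN)=286/310=0.9226
Model B: P=58/105=0.5524, R=58/118=0.4915, F1=2PR/(P+R)=2TP/(2TP+FP+FN)=116/223=0.5202
0.9226 > 0.5202 → Model A

Model A


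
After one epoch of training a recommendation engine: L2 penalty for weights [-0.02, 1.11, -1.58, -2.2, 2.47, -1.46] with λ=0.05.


‖w‖₂² = (-0.02)² + (1.11)² + (-1.58)² + (-2.2)² + (2.47)² + (-1.46)²
     = 0.0004 + 1.2321 + 2.4964 + 4.84 + 6.1009 + 2.1316
     = 16.8014
λ·‖w‖₂² = 0.05·16.8014 = 0.84007

0.84007


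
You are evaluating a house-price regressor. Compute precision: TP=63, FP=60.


Precision = TP/(TP+FP)
= 63/(63+60)
= 63/123 = 51.22%

51.22%


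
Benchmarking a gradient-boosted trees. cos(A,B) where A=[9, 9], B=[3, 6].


A·B = 9·3 + 9·6 = 81
‖A‖ = √162 = 12.7279, ‖B‖ = √45 = 6.7082
cos = 81/(√162·√45) = 81/√7290 = 0.9487

0.9487


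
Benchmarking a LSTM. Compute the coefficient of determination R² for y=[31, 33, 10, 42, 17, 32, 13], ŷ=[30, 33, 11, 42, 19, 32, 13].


ȳ = 25.4286
SS_res = Σ(y-ŷ)² = 6
SS_tot = Σ(y-ȳ)² = 869.71
R² = 1 - SS_res/SS_tot = 1 - 0.0069 = 0.9931

0.9931


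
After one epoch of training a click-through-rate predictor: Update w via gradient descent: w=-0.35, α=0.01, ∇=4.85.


w_new = w - α·∇
= -0.35 - 0.01·4.85
= -0.35 - 0.0485
= -0.3985

-0.3985


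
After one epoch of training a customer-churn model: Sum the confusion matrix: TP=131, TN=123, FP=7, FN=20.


Total = TP + TN + FP + FN
= 131 + 123 + 7 + 20
= 281
(Predicted positive: 138, predicted negative: 143)

281


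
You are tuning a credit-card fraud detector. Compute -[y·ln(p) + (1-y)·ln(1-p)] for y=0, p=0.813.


BCE = -[y·ln(p) + (1-y)·ln(1-p)]
= -0 - 1·ln(1-0.813)
= -ln(0.187) = 1.6766

1.6766


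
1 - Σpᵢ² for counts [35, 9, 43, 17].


Probabilities: [35/104, 9/104, 43/104, 17/104] ≈ [0.3365, 0.0865, 0.4135, 0.1635]
Σpᵢ² = (1225 + 81 + 1849 + 289)/104² = 3444/10816
Gini = 1 - Σpᵢ² = 1 - 3444/10816 = 0.6816

0.6816


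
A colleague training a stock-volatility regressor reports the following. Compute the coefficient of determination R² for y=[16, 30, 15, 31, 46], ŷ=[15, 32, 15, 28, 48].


ȳ = 27.6
SS_res = Σ(y-ŷ)² = 18
SS_tot = Σ(y-ȳ)² = 649.2
R² = 1 - SS_res/SS_tot = 1 - 0.0277 = 0.9723

0.9723


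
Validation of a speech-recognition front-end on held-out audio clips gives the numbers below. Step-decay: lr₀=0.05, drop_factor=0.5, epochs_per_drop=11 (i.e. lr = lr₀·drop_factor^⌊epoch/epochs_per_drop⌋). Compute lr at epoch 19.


n_drops = ⌊19/11⌋ = 1
lr = 0.05·0.5^1 = 0.05·0.5 = 0.025

0.025


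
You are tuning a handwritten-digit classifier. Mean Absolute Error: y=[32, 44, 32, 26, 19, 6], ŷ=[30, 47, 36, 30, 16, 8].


Absolute errors: |32-30|=2, |44-47|=3, |32-36|=4, |26-30|=4, |19-16|=3, |6-8|=2
Sum = 18
MAE = 18/6 = 3

3


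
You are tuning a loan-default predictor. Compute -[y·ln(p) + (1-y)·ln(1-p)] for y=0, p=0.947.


BCE = -[y·ln(p) + (1-y)·ln(1-p)]
= -0 - 1·ln(1-0.947)
= -ln(0.053) = 2.9375

2.9375


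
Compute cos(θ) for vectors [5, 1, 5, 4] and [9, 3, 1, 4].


A·B = 5·9 + 1·3 + 5·1 + 4·4 = 69
‖A‖ = √67 = 8.1854, ‖B‖ = √107 = 10.3441
cos = 69/(√67·√107) = 69/√7169 = 0.8149

0.8149


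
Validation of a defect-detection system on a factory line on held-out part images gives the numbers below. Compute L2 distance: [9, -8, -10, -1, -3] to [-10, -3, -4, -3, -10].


d = √((9+ 10)² + (-8+ 3)² + (-10+ 4)² + (-1+ 3)² + (-3+ 10)²)
  = √(361 + 25 + 36 + 4 + 49)
  = √475 = 21.7945

21.7945


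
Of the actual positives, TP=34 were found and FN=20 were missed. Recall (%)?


Recall = TP/(TP+FN)
= 34/(34+20)
= 34/54 = 62.96%

62.96%


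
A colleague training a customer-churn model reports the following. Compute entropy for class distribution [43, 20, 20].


Probabilities: [43/83, 20/83, 20/83] ≈ [0.5181, 0.241, 0.241]
H = -((43/83)·log₂(43/83) + (20/83)·log₂(20/83) + (20/83)·log₂(20/83))
  = 1.481 bits

1.481 bits


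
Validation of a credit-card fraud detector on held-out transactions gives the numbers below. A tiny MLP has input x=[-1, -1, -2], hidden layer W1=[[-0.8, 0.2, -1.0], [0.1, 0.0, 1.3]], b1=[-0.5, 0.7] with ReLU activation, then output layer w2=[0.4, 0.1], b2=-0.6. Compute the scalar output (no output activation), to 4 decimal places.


z1[0] = (-0.8)·(-1) + (0.2)·(-1) + (-1.0)·(-2) - 0.5 = 2.1
z1[1] = (0.1)·(-1) + (0.0)·(-1) + (1.3)·(-2) + 0.7 = -2.0
h = ReLU(z1) = [2.1, 0.0]
output = (0.4)·(2.1) + (0.1)·(0.0) - 0.6 = 0.24

0.24


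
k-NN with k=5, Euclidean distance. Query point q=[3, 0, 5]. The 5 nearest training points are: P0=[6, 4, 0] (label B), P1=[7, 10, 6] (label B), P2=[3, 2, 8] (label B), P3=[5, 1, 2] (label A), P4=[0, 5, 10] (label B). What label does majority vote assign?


d(q,P0) = 7.0711  (label B)
d(q,P1) = 10.8167  (label B)
d(q,P2) = 3.6056  (label B)
d(q,P3) = 3.7417  (label A)
d(q,P4) = 7.6811  (label B)
Votes: A=1, B=4
Majority → B

B


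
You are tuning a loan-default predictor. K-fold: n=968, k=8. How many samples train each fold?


Fold size = 968/8 = 121
Training per fold = 968 - 121 = 847

847


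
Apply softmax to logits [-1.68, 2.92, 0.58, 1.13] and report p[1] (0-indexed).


Exponentials: e^-1.68=0.1864, e^2.92=18.5413, e^0.58=1.786, e^1.13=3.0957
Sum = 23.6094
Softmax = [0.0079, 0.7853, 0.0756, 0.1311]
p[1] = 18.5413/23.6094 = 0.7853

0.7853


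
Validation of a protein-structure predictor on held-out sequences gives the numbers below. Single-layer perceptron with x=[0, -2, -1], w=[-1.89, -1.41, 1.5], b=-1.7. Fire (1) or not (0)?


z = (0)·(-1.89) + (-2)·(-1.41) + (-1)·(1.5) - 1.7
  = -0.38
step(z) = 0 (z<0)

0


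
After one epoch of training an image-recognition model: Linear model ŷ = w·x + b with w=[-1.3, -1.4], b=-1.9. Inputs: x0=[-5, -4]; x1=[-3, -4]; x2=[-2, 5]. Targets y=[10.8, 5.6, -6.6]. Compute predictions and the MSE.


ŷ0 = (-1.3)·(-5) + (-1.4)·(-4) - 1.9 = 10.2
ŷ1 = (-1.3)·(-3) + (-1.4)·(-4) - 1.9 = 7.6
ŷ2 = (-1.3)·(-2) + (-1.4)·(5) - 1.9 = -6.3
errors² = [0.36, 4.0, 0.09]
MSE = 4.4500/3 = 1.4833

1.4833


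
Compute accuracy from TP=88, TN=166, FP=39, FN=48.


Accuracy = (TP+TN)/(TP+TN+FP+FN)
= (88+166)/(341)
= 254/341 = 74.49%

74.49%


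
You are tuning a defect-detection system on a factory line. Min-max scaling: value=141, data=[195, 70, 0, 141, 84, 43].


min=0, max=195
(141-0)/(195-0) = 141/195 = 0.7231

0.7231


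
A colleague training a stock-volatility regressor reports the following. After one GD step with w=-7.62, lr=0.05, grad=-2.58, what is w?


w_new = w - α·∇
= -7.62 - 0.05·-2.58
= -7.62 + 0.129
= -7.491

-7.491


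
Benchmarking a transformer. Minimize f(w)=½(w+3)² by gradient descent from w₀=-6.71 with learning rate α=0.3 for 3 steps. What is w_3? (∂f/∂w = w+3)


step 1: grad = -6.71+3 = -3.71; w = -6.71 - 0.3·(-3.71) = -5.597
step 2: grad = -5.597+3 = -2.597; w = -5.597 - 0.3·(-2.597) = -4.8179
step 3: grad = -4.8179+3 = -1.8179; w = -4.8179 - 0.3·(-1.8179) = -4.27253

-4.27253


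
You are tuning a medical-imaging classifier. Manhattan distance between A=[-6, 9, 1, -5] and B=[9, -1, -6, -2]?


d = |-6-9| + |9+ 1| + |1+ 6| + |-5+ 2|
  = 15 + 10 + 7 + 3
  = 35

35


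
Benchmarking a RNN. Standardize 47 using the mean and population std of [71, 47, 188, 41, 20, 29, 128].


μ = 74.8571, σ = 56.9145
z = (47 - 74.8571)/56.9145 = -0.4895

-0.4895


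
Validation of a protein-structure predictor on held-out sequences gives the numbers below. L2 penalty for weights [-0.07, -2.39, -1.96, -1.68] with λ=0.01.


‖w‖₂² = (-0.07)² + (-2.39)² + (-1.96)² + (-1.68)²
     = 0.0049 + 5.7121 + 3.8416 + 2.8224
     = 12.381
λ·‖w‖₂² = 0.01·12.381 = 0.12381

0.12381


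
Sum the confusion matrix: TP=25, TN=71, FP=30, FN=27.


Total = TP + TN + FP + FN
= 25 + 71 + 30 + 27
= 153
(Predicted positive: 55, predicted negative: 98)

153


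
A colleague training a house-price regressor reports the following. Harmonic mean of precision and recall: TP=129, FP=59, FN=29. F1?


Precision = 129/188 = 0.6862
Recall = 129/158 = 0.8165
F1 = 2·P·R/(P+R) = 2·TP/(2·TP+FP+FN) = 258/(258+59+29) = 258/346 = 0.7457

0.7457


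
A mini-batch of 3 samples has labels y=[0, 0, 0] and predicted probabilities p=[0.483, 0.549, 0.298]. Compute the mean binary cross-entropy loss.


L[0] = -ln(1-0.483) = -ln(0.517) = 0.6597
L[1] = -ln(1-0.549) = -ln(0.451) = 0.7963
L[2] = -ln(1-0.298) = -ln(0.702) = 0.3538
mean = (0.6597 + 0.7963 + 0.3538)/3 = 0.6033

0.6033


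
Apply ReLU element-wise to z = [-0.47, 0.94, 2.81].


ReLU(-0.47) = max(0, -0.47) = 0.0
ReLU(0.94) = max(0, 0.94) = 0.94
ReLU(2.81) = max(0, 2.81) = 2.81
result = [0.0, 0.94, 2.81]

[0.0, 0.94, 2.81]


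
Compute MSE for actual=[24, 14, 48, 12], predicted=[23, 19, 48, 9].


Squared errors: (24-23)²=1, (14-19)²=25, (48-48)²=0, (12-9)²=9
Sum = 35
MSE = 35/4 = 35/4

35/4


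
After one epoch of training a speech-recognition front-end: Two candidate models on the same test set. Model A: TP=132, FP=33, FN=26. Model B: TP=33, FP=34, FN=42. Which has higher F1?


Model A: P=132/165=0.8, R=132/158=0.8354, F1=2PR/(P+R)=2TP/(2TP+FP+FN)=264/323=0.8173
Model B: P=33/67=0.4925, R=33/75=0.44, F1=2PR/(P+R)=2TP/(2TP+FP+FN)=66/142=0.4648
0.8173 > 0.4648 → Model A

Model A


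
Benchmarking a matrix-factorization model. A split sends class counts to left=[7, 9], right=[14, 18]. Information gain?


Parent = [21, 27], H_parent = 0.9887
H_left = 0.9887 (n=16), H_right = 0.9887 (n=32)
H_children = (16/48)·0.9887 + (32/48)·0.9887 = 0.9887
IG = 0.9887 - 0.9887 = 0.0

0.0
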